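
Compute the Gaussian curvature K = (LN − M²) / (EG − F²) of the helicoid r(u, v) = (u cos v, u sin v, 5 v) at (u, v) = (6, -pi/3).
K = -25/3721

Coefficients of the first fundamental form: E = 1, F = 0, G = u^2 + 25.
Coefficients of the second fundamental form: L = 0, M = -5/sqrt(u^2 + 25), N = 0.
Assemble K = (LN − M²)/(EG − F²) = -25/(u^2 + 25)^2. At (u, v) = (6, -pi/3): K = -25/3721.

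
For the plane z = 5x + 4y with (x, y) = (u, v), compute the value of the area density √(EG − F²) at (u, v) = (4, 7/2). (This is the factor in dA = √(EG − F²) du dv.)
√(EG − F²)|_{(4, 7/2)} = sqrt(42)

E = 26, F = 20, G = 17, so EG − F² = 42. Taking the positive square root: √(EG − F²) = sqrt(42). At (u, v) = (4, 7/2): sqrt(42).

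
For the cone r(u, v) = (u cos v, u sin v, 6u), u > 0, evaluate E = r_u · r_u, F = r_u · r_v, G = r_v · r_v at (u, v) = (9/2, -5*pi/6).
E = 37;  F = 0;  G = 81/4

Partials: r_u = (cos(v), sin(v), 6), r_v = (-u*sin(v), u*cos(v), 0). As functions of (u, v):
  E = r_u · r_u = 37,
  F = r_u · r_v = 0,
  G = r_v · r_v = u^2.
Evaluating at (u, v) = (9/2, -5*pi/6): E = 37, F = 0, G = 81/4.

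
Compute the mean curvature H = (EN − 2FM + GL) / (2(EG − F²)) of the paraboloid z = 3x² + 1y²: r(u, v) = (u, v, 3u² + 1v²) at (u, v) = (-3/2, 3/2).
H = 16*sqrt(91)/1183

With E = 36*u^2 + 1, F = 12*u*v, G = 4*v^2 + 1, L = 6/sqrt(36*u^2 + 4*v^2 + 1), M = 0, N = 2/sqrt(36*u^2 + 4*v^2 + 1), assemble
  H = (EN − 2FM + GL) / (2(EG − F²)) = 4*(9*u^2 + 3*v^2 + 1)/(36*u^2 + 4*v^2 + 1)^(3/2).
At (u, v) = (-3/2, 3/2): H = 16*sqrt(91)/1183.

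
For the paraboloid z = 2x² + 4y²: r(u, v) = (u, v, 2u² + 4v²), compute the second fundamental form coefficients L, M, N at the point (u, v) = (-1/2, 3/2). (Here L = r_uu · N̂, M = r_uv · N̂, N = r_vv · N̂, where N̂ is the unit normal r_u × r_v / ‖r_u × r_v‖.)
L = 4*sqrt(149)/149;  M = 0;  N = 8*sqrt(149)/149

Compute the unit normal N̂(u, v) = (-4*u/sqrt(16*u^2 + 64*v^2 + 1), -8*v/sqrt(16*u^2 + 64*v^2 + 1), 1/sqrt(16*u^2 + 64*v^2 + 1)), and the second partials r_uu, r_uv, r_vv. Take dot products:
  L(u, v) = r_uu · N̂ = 4/sqrt(16*u^2 + 64*v^2 + 1),
  M(u, v) = r_uv · N̂ = 0,
  N(u, v) = r_vv · N̂ = 8/sqrt(16*u^2 + 64*v^2 + 1).
Evaluating at (u, v) = (-1/2, 3/2):
  L = 4*sqrt(149)/149, M = 0, N = 8*sqrt(149)/149.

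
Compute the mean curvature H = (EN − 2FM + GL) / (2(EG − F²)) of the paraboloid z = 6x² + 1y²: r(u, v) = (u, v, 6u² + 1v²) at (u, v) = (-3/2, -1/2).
H = 337*sqrt(326)/106276

With E = 144*u^2 + 1, F = 24*u*v, G = 4*v^2 + 1, L = 12/sqrt(144*u^2 + 4*v^2 + 1), M = 0, N = 2/sqrt(144*u^2 + 4*v^2 + 1), assemble
  H = (EN − 2FM + GL) / (2(EG − F²)) = (144*u^2 + 24*v^2 + 7)/(144*u^2 + 4*v^2 + 1)^(3/2).
At (u, v) = (-3/2, -1/2): H = 337*sqrt(326)/106276.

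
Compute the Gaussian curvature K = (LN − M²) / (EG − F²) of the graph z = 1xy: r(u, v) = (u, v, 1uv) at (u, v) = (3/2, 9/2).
K = -4/2209

Coefficients of the first fundamental form: E = v^2 + 1, F = u*v, G = u^2 + 1.
Coefficients of the second fundamental form: L = 0, M = 1/sqrt(u^2 + v^2 + 1), N = 0.
Assemble K = (LN − M²)/(EG − F²) = 1/((u^2*v^2 - (u^2 + 1)*(v^2 + 1))*(u^2 + v^2 + 1)). At (u, v) = (3/2, 9/2): K = -4/2209.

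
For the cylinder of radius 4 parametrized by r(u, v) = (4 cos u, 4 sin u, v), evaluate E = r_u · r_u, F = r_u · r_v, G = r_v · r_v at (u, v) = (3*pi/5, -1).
E = 16;  F = 0;  G = 1

Partials: r_u = (-4*sin(u), 4*cos(u), 0), r_v = (0, 0, 1). As functions of (u, v):
  E = r_u · r_u = 16,
  F = r_u · r_v = 0,
  G = r_v · r_v = 1.
Evaluating at (u, v) = (3*pi/5, -1): E = 16, F = 0, G = 1.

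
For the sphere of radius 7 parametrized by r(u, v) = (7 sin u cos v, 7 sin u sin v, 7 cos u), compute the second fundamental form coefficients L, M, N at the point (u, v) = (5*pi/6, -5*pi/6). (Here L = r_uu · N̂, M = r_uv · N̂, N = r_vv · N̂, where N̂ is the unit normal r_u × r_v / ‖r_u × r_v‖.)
L = -7;  M = 0;  N = -7/4

Compute the unit normal N̂(u, v) = (sin(u)^2*cos(v)/Abs(sin(u)), sin(u)^2*sin(v)/Abs(sin(u)), sin(2*u)/(2*Abs(sin(u)))), and the second partials r_uu, r_uv, r_vv. Take dot products:
  L(u, v) = r_uu · N̂ = -7*sin(u)/Abs(sin(u)),
  M(u, v) = r_uv · N̂ = 0,
  N(u, v) = r_vv · N̂ = -7*sin(u)^3/Abs(sin(u)).
Evaluating at (u, v) = (5*pi/6, -5*pi/6):
  L = -7, M = 0, N = -7/4.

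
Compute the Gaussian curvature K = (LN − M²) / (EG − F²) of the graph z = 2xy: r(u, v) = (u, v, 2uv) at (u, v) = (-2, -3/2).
K = -1/169

Coefficients of the first fundamental form: E = 4*v^2 + 1, F = 4*u*v, G = 4*u^2 + 1.
Coefficients of the second fundamental form: L = 0, M = 2/sqrt(4*u^2 + 4*v^2 + 1), N = 0.
Assemble K = (LN − M²)/(EG − F²) = -4/(16*u^4 + 32*u^2*v^2 + 8*u^2 + 16*v^4 + 8*v^2 + 1). At (u, v) = (-2, -3/2): K = -1/169.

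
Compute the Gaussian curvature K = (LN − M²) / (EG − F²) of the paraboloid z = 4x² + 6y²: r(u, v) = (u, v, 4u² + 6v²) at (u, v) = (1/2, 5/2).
K = 96/840889

Coefficients of the first fundamental form: E = 64*u^2 + 1, F = 96*u*v, G = 144*v^2 + 1.
Coefficients of the second fundamental form: L = 8/sqrt(64*u^2 + 144*v^2 + 1), M = 0, N = 12/sqrt(64*u^2 + 144*v^2 + 1).
Assemble K = (LN − M²)/(EG − F²) = 96/(4096*u^4 + 18432*u^2*v^2 + 128*u^2 + 20736*v^4 + 288*v^2 + 1). At (u, v) = (1/2, 5/2): K = 96/840889.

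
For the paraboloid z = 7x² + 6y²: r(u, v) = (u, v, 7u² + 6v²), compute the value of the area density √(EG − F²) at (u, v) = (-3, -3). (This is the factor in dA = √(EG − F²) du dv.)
√(EG − F²)|_{(-3, -3)} = sqrt(3061)

E = 196*u^2 + 1, F = 168*u*v, G = 144*v^2 + 1, so EG − F² = 196*u^2 + 144*v^2 + 1. Taking the positive square root: √(EG − F²) = sqrt(196*u^2 + 144*v^2 + 1). At (u, v) = (-3, -3): sqrt(3061).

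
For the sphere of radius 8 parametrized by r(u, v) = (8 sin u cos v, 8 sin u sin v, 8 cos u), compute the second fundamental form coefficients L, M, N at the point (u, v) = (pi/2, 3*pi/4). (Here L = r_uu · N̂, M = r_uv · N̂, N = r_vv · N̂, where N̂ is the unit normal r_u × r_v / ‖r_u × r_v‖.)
L = -8;  M = 0;  N = -8

Compute the unit normal N̂(u, v) = (sin(u)^2*cos(v)/Abs(sin(u)), sin(u)^2*sin(v)/Abs(sin(u)), sin(2*u)/(2*Abs(sin(u)))), and the second partials r_uu, r_uv, r_vv. Take dot products:
  L(u, v) = r_uu · N̂ = -8*sin(u)/Abs(sin(u)),
  M(u, v) = r_uv · N̂ = 0,
  N(u, v) = r_vv · N̂ = -8*sin(u)^3/Abs(sin(u)).
Evaluating at (u, v) = (pi/2, 3*pi/4):
  L = -8, M = 0, N = -8.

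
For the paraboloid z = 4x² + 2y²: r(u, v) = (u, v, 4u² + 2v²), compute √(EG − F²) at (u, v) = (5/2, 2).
√(EG − F²)|_{(5/2, 2)} = sqrt(465)

E = 64*u^2 + 1, F = 32*u*v, G = 16*v^2 + 1; EG − F² = 64*u^2 + 16*v^2 + 1; √(EG − F²) = sqrt(64*u^2 + 16*v^2 + 1). At the given point: sqrt(465).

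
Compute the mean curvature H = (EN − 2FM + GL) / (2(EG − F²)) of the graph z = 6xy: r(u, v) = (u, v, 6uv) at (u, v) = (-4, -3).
H = -2592*sqrt(901)/811801

With E = 36*v^2 + 1, F = 36*u*v, G = 36*u^2 + 1, L = 0, M = 6/sqrt(36*u^2 + 36*v^2 + 1), N = 0, assemble
  H = (EN − 2FM + GL) / (2(EG − F²)) = -216*u*v/(36*u^2 + 36*v^2 + 1)^(3/2).
At (u, v) = (-4, -3): H = -2592*sqrt(901)/811801.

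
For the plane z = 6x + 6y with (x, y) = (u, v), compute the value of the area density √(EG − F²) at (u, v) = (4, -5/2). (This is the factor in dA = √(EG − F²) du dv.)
√(EG − F²)|_{(4, -5/2)} = sqrt(73)

E = 37, F = 36, G = 37, so EG − F² = 73. Taking the positive square root: √(EG − F²) = sqrt(73). At (u, v) = (4, -5/2): sqrt(73).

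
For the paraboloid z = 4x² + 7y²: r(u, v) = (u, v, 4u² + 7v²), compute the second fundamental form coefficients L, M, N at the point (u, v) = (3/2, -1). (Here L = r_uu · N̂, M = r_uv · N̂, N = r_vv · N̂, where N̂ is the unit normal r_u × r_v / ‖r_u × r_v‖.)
L = 8*sqrt(341)/341;  M = 0;  N = 14*sqrt(341)/341

Compute the unit normal N̂(u, v) = (-8*u/sqrt(64*u^2 + 196*v^2 + 1), -14*v/sqrt(64*u^2 + 196*v^2 + 1), 1/sqrt(64*u^2 + 196*v^2 + 1)), and the second partials r_uu, r_uv, r_vv. Take dot products:
  L(u, v) = r_uu · N̂ = 8/sqrt(64*u^2 + 196*v^2 + 1),
  M(u, v) = r_uv · N̂ = 0,
  N(u, v) = r_vv · N̂ = 14/sqrt(64*u^2 + 196*v^2 + 1).
Evaluating at (u, v) = (3/2, -1):
  L = 8*sqrt(341)/341, M = 0, N = 14*sqrt(341)/341.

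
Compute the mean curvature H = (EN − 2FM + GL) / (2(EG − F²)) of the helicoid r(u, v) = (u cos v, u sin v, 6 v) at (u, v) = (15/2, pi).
H = 0

With E = 1, F = 0, G = u^2 + 36, L = 0, M = -6/sqrt(u^2 + 36), N = 0, assemble
  H = (EN − 2FM + GL) / (2(EG − F²)) = 0.
At (u, v) = (15/2, pi): H = 0.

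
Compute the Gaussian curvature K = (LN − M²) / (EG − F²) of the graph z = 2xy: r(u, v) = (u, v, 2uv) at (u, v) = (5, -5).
K = -4/40401

Coefficients of the first fundamental form: E = 4*v^2 + 1, F = 4*u*v, G = 4*u^2 + 1.
Coefficients of the second fundamental form: L = 0, M = 2/sqrt(4*u^2 + 4*v^2 + 1), N = 0.
Assemble K = (LN − M²)/(EG − F²) = -4/(16*u^4 + 32*u^2*v^2 + 8*u^2 + 16*v^4 + 8*v^2 + 1). At (u, v) = (5, -5): K = -4/40401.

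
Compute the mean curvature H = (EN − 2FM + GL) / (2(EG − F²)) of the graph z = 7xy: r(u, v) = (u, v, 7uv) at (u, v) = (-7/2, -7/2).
H = -16807*sqrt(534)/3849606

With E = 49*v^2 + 1, F = 49*u*v, G = 49*u^2 + 1, L = 0, M = 7/sqrt(49*u^2 + 49*v^2 + 1), N = 0, assemble
  H = (EN − 2FM + GL) / (2(EG − F²)) = -343*u*v/(49*u^2 + 49*v^2 + 1)^(3/2).
At (u, v) = (-7/2, -7/2): H = -16807*sqrt(534)/3849606.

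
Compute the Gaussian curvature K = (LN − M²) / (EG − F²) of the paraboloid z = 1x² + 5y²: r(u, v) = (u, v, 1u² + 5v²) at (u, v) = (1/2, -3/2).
K = 20/51529

Coefficients of the first fundamental form: E = 4*u^2 + 1, F = 20*u*v, G = 100*v^2 + 1.
Coefficients of the second fundamental form: L = 2/sqrt(4*u^2 + 100*v^2 + 1), M = 0, N = 10/sqrt(4*u^2 + 100*v^2 + 1).
Assemble K = (LN − M²)/(EG − F²) = 20/(16*u^4 + 800*u^2*v^2 + 8*u^2 + 10000*v^4 + 200*v^2 + 1). At (u, v) = (1/2, -3/2): K = 20/51529.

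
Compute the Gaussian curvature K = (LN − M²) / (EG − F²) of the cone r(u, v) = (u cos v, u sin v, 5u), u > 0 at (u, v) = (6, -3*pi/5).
K = 0

Coefficients of the first fundamental form: E = 26, F = 0, G = u^2.
Coefficients of the second fundamental form: L = 0, M = 0, N = 5*sqrt(26)*u^2/(26*Abs(u)).
Assemble K = (LN − M²)/(EG − F²) = 0. At (u, v) = (6, -3*pi/5): K = 0.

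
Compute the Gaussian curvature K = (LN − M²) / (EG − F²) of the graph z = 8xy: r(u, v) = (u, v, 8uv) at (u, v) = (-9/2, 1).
K = -64/1852321

Coefficients of the first fundamental form: E = 64*v^2 + 1, F = 64*u*v, G = 64*u^2 + 1.
Coefficients of the second fundamental form: L = 0, M = 8/sqrt(64*u^2 + 64*v^2 + 1), N = 0.
Assemble K = (LN − M²)/(EG − F²) = -64/(4096*u^4 + 8192*u^2*v^2 + 128*u^2 + 4096*v^4 + 128*v^2 + 1). At (u, v) = (-9/2, 1): K = -64/1852321.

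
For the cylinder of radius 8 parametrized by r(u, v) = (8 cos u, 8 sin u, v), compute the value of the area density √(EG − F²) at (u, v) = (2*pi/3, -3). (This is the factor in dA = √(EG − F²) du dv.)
√(EG − F²)|_{(2*pi/3, -3)} = 8

E = 64, F = 0, G = 1, so EG − F² = 64. Taking the positive square root: √(EG − F²) = 8. At (u, v) = (2*pi/3, -3): 8.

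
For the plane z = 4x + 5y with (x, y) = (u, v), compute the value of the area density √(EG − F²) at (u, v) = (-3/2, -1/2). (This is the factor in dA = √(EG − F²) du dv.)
√(EG − F²)|_{(-3/2, -1/2)} = sqrt(42)

E = 17, F = 20, G = 26, so EG − F² = 42. Taking the positive square root: √(EG − F²) = sqrt(42). At (u, v) = (-3/2, -1/2): sqrt(42).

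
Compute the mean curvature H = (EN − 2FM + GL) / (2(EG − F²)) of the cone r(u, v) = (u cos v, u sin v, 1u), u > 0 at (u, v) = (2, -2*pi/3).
H = sqrt(2)/8

With E = 2, F = 0, G = u^2, L = 0, M = 0, N = sqrt(2)*u^2/(2*Abs(u)), assemble
  H = (EN − 2FM + GL) / (2(EG − F²)) = sqrt(2)/(4*Abs(u)).
At (u, v) = (2, -2*pi/3): H = sqrt(2)/8.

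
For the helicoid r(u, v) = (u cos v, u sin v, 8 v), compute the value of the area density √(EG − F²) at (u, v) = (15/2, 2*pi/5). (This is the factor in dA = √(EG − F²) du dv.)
√(EG − F²)|_{(15/2, 2*pi/5)} = sqrt(481)/2

E = 1, F = 0, G = u^2 + 64, so EG − F² = u^2 + 64. Taking the positive square root: √(EG − F²) = sqrt(u^2 + 64). At (u, v) = (15/2, 2*pi/5): sqrt(481)/2.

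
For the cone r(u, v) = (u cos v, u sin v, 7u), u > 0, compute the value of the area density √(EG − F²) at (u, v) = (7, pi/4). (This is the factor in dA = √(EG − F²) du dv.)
√(EG − F²)|_{(7, pi/4)} = 35*sqrt(2)

E = 50, F = 0, G = u^2, so EG − F² = 50*u^2. Taking the positive square root: √(EG − F²) = 5*sqrt(2)*Abs(u). At (u, v) = (7, pi/4): 35*sqrt(2).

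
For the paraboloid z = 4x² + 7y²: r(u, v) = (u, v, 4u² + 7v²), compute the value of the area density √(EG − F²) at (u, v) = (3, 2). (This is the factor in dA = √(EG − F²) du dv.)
√(EG − F²)|_{(3, 2)} = sqrt(1361)

E = 64*u^2 + 1, F = 112*u*v, G = 196*v^2 + 1, so EG − F² = 64*u^2 + 196*v^2 + 1. Taking the positive square root: √(EG − F²) = sqrt(64*u^2 + 196*v^2 + 1). At (u, v) = (3, 2): sqrt(1361).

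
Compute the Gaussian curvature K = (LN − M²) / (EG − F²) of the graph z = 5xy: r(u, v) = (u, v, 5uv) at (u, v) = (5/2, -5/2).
K = -100/393129

Coefficients of the first fundamental form: E = 25*v^2 + 1, F = 25*u*v, G = 25*u^2 + 1.
Coefficients of the second fundamental form: L = 0, M = 5/sqrt(25*u^2 + 25*v^2 + 1), N = 0.
Assemble K = (LN − M²)/(EG − F²) = -25/(625*u^4 + 1250*u^2*v^2 + 50*u^2 + 625*v^4 + 50*v^2 + 1). At (u, v) = (5/2, -5/2): K = -100/393129.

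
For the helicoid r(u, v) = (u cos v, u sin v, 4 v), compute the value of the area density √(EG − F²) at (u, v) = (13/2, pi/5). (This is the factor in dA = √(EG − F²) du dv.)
√(EG − F²)|_{(13/2, pi/5)} = sqrt(233)/2

E = 1, F = 0, G = u^2 + 16, so EG − F² = u^2 + 16. Taking the positive square root: √(EG − F²) = sqrt(u^2 + 16). At (u, v) = (13/2, pi/5): sqrt(233)/2.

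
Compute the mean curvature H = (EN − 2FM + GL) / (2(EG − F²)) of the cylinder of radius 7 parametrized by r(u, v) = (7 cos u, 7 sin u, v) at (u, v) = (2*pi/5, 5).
H = -1/14

With E = 49, F = 0, G = 1, L = -7, M = 0, N = 0, assemble
  H = (EN − 2FM + GL) / (2(EG − F²)) = -1/14.
At (u, v) = (2*pi/5, 5): H = -1/14.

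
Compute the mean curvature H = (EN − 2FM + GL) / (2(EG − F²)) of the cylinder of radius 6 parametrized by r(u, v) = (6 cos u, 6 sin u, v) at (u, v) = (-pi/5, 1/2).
H = -1/12

With E = 36, F = 0, G = 1, L = -6, M = 0, N = 0, assemble
  H = (EN − 2FM + GL) / (2(EG − F²)) = -1/12.
At (u, v) = (-pi/5, 1/2): H = -1/12.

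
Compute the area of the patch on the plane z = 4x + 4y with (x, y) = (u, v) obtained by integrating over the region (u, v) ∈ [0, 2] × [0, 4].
Area = 8*sqrt(33)

Area = ∫∫ √(EG − F²) du dv with √(EG − F²) = sqrt(33). Integrating over [0, 2] × [0, 4] gives 8*sqrt(33).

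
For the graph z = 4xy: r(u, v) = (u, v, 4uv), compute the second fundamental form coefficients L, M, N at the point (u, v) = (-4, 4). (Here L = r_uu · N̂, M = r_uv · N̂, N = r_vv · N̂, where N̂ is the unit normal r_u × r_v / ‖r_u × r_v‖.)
L = 0;  M = 4*sqrt(57)/171;  N = 0

Compute the unit normal N̂(u, v) = (-4*v/sqrt(16*u^2 + 16*v^2 + 1), -4*u/sqrt(16*u^2 + 16*v^2 + 1), 1/sqrt(16*u^2 + 16*v^2 + 1)), and the second partials r_uu, r_uv, r_vv. Take dot products:
  L(u, v) = r_uu · N̂ = 0,
  M(u, v) = r_uv · N̂ = 4/sqrt(16*u^2 + 16*v^2 + 1),
  N(u, v) = r_vv · N̂ = 0.
Evaluating at (u, v) = (-4, 4):
  L = 0, M = 4*sqrt(57)/171, N = 0.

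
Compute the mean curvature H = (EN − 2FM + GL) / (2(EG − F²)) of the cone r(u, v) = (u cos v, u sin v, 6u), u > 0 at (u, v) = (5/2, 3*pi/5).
H = 6*sqrt(37)/185

With E = 37, F = 0, G = u^2, L = 0, M = 0, N = 6*sqrt(37)*u^2/(37*Abs(u)), assemble
  H = (EN − 2FM + GL) / (2(EG − F²)) = 3*sqrt(37)/(37*Abs(u)).
At (u, v) = (5/2, 3*pi/5): H = 6*sqrt(37)/185.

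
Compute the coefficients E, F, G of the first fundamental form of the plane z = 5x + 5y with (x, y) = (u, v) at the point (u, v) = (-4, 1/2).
E = 26;  F = 25;  G = 26

Partials: r_u = (1, 0, 5), r_v = (0, 1, 5). As functions of (u, v):
  E = r_u · r_u = 26,
  F = r_u · r_v = 25,
  G = r_v · r_v = 26.
Evaluating at (u, v) = (-4, 1/2): E = 26, F = 25, G = 26.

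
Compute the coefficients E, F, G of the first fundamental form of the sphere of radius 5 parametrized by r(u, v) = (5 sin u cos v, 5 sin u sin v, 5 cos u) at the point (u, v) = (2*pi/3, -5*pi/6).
E = 25;  F = 0;  G = 75/4

Partials: r_u = (5*cos(u)*cos(v), 5*sin(v)*cos(u), -5*sin(u)), r_v = (-5*sin(u)*sin(v), 5*sin(u)*cos(v), 0). As functions of (u, v):
  E = r_u · r_u = 25,
  F = r_u · r_v = 0,
  G = r_v · r_v = 25*sin(u)^2.
Evaluating at (u, v) = (2*pi/3, -5*pi/6): E = 25, F = 0, G = 75/4.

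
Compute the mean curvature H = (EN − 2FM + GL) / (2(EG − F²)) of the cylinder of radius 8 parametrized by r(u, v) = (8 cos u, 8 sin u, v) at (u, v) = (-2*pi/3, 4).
H = -1/16

With E = 64, F = 0, G = 1, L = -8, M = 0, N = 0, assemble
  H = (EN − 2FM + GL) / (2(EG − F²)) = -1/16.
At (u, v) = (-2*pi/3, 4): H = -1/16.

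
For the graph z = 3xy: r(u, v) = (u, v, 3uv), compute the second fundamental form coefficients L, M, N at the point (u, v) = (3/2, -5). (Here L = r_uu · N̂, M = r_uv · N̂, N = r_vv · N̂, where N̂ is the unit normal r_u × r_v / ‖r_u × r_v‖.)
L = 0;  M = 6*sqrt(985)/985;  N = 0

Compute the unit normal N̂(u, v) = (-3*v/sqrt(9*u^2 + 9*v^2 + 1), -3*u/sqrt(9*u^2 + 9*v^2 + 1), 1/sqrt(9*u^2 + 9*v^2 + 1)), and the second partials r_uu, r_uv, r_vv. Take dot products:
  L(u, v) = r_uu · N̂ = 0,
  M(u, v) = r_uv · N̂ = 3/sqrt(9*u^2 + 9*v^2 + 1),
  N(u, v) = r_vv · N̂ = 0.
Evaluating at (u, v) = (3/2, -5):
  L = 0, M = 6*sqrt(985)/985, N = 0.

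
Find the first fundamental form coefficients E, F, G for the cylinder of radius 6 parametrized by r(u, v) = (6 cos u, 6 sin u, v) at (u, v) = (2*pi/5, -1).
E = 36;  F = 0;  G = 1

Partials: r_u = (-6*sin(u), 6*cos(u), 0), r_v = (0, 0, 1). As functions of (u, v):
  E = r_u · r_u = 36,
  F = r_u · r_v = 0,
  G = r_v · r_v = 1.
Evaluating at (u, v) = (2*pi/5, -1): E = 36, F = 0, G = 1.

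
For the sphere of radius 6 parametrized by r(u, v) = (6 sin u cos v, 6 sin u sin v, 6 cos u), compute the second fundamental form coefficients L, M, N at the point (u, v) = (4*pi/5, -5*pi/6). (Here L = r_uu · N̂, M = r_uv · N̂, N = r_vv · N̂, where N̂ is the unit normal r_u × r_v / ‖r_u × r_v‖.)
L = -6;  M = 0;  N = -15/4 + 3*sqrt(5)/4

Compute the unit normal N̂(u, v) = (sin(u)^2*cos(v)/Abs(sin(u)), sin(u)^2*sin(v)/Abs(sin(u)), sin(2*u)/(2*Abs(sin(u)))), and the second partials r_uu, r_uv, r_vv. Take dot products:
  L(u, v) = r_uu · N̂ = -6*sin(u)/Abs(sin(u)),
  M(u, v) = r_uv · N̂ = 0,
  N(u, v) = r_vv · N̂ = -6*sin(u)^3/Abs(sin(u)).
Evaluating at (u, v) = (4*pi/5, -5*pi/6):
  L = -6, M = 0, N = -15/4 + 3*sqrt(5)/4.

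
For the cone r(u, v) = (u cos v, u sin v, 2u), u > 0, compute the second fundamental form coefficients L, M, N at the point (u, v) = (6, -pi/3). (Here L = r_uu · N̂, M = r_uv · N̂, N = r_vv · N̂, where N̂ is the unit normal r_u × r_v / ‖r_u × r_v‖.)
L = 0;  M = 0;  N = 12*sqrt(5)/5

Compute the unit normal N̂(u, v) = (-2*sqrt(5)*u*cos(v)/(5*Abs(u)), -2*sqrt(5)*u*sin(v)/(5*Abs(u)), sqrt(5)*u/(5*Abs(u))), and the second partials r_uu, r_uv, r_vv. Take dot products:
  L(u, v) = r_uu · N̂ = 0,
  M(u, v) = r_uv · N̂ = 0,
  N(u, v) = r_vv · N̂ = 2*sqrt(5)*u^2/(5*Abs(u)).
Evaluating at (u, v) = (6, -pi/3):
  L = 0, M = 0, N = 12*sqrt(5)/5.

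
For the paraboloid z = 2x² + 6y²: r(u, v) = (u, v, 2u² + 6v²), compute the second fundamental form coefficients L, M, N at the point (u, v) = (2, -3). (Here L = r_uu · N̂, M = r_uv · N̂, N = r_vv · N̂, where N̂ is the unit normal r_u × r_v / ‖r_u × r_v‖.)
L = 4*sqrt(1361)/1361;  M = 0;  N = 12*sqrt(1361)/1361

Compute the unit normal N̂(u, v) = (-4*u/sqrt(16*u^2 + 144*v^2 + 1), -12*v/sqrt(16*u^2 + 144*v^2 + 1), 1/sqrt(16*u^2 + 144*v^2 + 1)), and the second partials r_uu, r_uv, r_vv. Take dot products:
  L(u, v) = r_uu · N̂ = 4/sqrt(16*u^2 + 144*v^2 + 1),
  M(u, v) = r_uv · N̂ = 0,
  N(u, v) = r_vv · N̂ = 12/sqrt(16*u^2 + 144*v^2 + 1).
Evaluating at (u, v) = (2, -3):
  L = 4*sqrt(1361)/1361, M = 0, N = 12*sqrt(1361)/1361.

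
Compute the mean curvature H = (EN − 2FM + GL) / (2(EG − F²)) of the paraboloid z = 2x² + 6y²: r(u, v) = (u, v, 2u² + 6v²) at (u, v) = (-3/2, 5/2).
H = 2024*sqrt(937)/877969

With E = 16*u^2 + 1, F = 48*u*v, G = 144*v^2 + 1, L = 4/sqrt(16*u^2 + 144*v^2 + 1), M = 0, N = 12/sqrt(16*u^2 + 144*v^2 + 1), assemble
  H = (EN − 2FM + GL) / (2(EG − F²)) = 8*(12*u^2 + 36*v^2 + 1)/(16*u^2 + 144*v^2 + 1)^(3/2).
At (u, v) = (-3/2, 5/2): H = 2024*sqrt(937)/877969.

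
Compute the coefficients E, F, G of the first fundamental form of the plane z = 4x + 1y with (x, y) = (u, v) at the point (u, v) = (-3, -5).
E = 17;  F = 4;  G = 2

Partials: r_u = (1, 0, 4), r_v = (0, 1, 1). As functions of (u, v):
  E = r_u · r_u = 17,
  F = r_u · r_v = 4,
  G = r_v · r_v = 2.
Evaluating at (u, v) = (-3, -5): E = 17, F = 4, G = 2.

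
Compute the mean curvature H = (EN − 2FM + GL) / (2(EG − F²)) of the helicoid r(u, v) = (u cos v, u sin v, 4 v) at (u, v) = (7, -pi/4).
H = 0

With E = 1, F = 0, G = u^2 + 16, L = 0, M = -4/sqrt(u^2 + 16), N = 0, assemble
  H = (EN − 2FM + GL) / (2(EG − F²)) = 0.
At (u, v) = (7, -pi/4): H = 0.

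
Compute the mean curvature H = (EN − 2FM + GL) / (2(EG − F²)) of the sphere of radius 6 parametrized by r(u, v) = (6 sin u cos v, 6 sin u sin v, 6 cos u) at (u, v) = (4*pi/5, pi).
H = -1/6

With E = 36, F = 0, G = 36*sin(u)^2, L = -6*sin(u)/Abs(sin(u)), M = 0, N = -6*sin(u)^3/Abs(sin(u)), assemble
  H = (EN − 2FM + GL) / (2(EG − F²)) = -sin(u)/(6*Abs(sin(u))).
At (u, v) = (4*pi/5, pi): H = -1/6.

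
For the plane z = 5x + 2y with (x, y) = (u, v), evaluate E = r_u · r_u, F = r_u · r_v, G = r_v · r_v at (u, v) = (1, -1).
E = 26;  F = 10;  G = 5

Partials: r_u = (1, 0, 5), r_v = (0, 1, 2). As functions of (u, v):
  E = r_u · r_u = 26,
  F = r_u · r_v = 10,
  G = r_v · r_v = 5.
Evaluating at (u, v) = (1, -1): E = 26, F = 10, G = 5.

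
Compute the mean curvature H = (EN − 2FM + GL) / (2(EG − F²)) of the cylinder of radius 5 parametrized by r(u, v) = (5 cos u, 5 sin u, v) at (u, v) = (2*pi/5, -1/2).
H = -1/10

With E = 25, F = 0, G = 1, L = -5, M = 0, N = 0, assemble
  H = (EN − 2FM + GL) / (2(EG − F²)) = -1/10.
At (u, v) = (2*pi/5, -1/2): H = -1/10.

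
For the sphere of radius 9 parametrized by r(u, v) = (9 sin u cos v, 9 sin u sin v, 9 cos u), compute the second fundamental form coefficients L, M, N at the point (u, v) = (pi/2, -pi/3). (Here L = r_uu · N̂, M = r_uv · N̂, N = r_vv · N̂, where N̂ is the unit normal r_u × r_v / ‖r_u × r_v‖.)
L = -9;  M = 0;  N = -9

Compute the unit normal N̂(u, v) = (sin(u)^2*cos(v)/Abs(sin(u)), sin(u)^2*sin(v)/Abs(sin(u)), sin(2*u)/(2*Abs(sin(u)))), and the second partials r_uu, r_uv, r_vv. Take dot products:
  L(u, v) = r_uu · N̂ = -9*sin(u)/Abs(sin(u)),
  M(u, v) = r_uv · N̂ = 0,
  N(u, v) = r_vv · N̂ = -9*sin(u)^3/Abs(sin(u)).
Evaluating at (u, v) = (pi/2, -pi/3):
  L = -9, M = 0, N = -9.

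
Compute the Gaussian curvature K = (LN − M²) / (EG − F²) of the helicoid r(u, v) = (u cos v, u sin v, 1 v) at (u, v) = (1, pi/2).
K = -1/4

Coefficients of the first fundamental form: E = 1, F = 0, G = u^2 + 1.
Coefficients of the second fundamental form: L = 0, M = -1/sqrt(u^2 + 1), N = 0.
Assemble K = (LN − M²)/(EG − F²) = -1/(u^2 + 1)^2. At (u, v) = (1, pi/2): K = -1/4.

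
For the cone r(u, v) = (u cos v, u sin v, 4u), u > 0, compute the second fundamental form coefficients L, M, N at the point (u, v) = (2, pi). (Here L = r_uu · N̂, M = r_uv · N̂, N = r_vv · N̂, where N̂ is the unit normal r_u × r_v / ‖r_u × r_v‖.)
L = 0;  M = 0;  N = 8*sqrt(17)/17

Compute the unit normal N̂(u, v) = (-4*sqrt(17)*u*cos(v)/(17*Abs(u)), -4*sqrt(17)*u*sin(v)/(17*Abs(u)), sqrt(17)*u/(17*Abs(u))), and the second partials r_uu, r_uv, r_vv. Take dot products:
  L(u, v) = r_uu · N̂ = 0,
  M(u, v) = r_uv · N̂ = 0,
  N(u, v) = r_vv · N̂ = 4*sqrt(17)*u^2/(17*Abs(u)).
Evaluating at (u, v) = (2, pi):
  L = 0, M = 0, N = 8*sqrt(17)/17.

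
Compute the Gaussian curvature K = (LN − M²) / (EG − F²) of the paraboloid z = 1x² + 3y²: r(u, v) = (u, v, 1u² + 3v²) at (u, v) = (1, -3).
K = 12/108241

Coefficients of the first fundamental form: E = 4*u^2 + 1, F = 12*u*v, G = 36*v^2 + 1.
Coefficients of the second fundamental form: L = 2/sqrt(4*u^2 + 36*v^2 + 1), M = 0, N = 6/sqrt(4*u^2 + 36*v^2 + 1).
Assemble K = (LN − M²)/(EG − F²) = 12/(16*u^4 + 288*u^2*v^2 + 8*u^2 + 1296*v^4 + 72*v^2 + 1). At (u, v) = (1, -3): K = 12/108241.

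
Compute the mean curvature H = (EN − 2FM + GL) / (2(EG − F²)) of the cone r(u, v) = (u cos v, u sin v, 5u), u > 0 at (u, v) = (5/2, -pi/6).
H = sqrt(26)/26

With E = 26, F = 0, G = u^2, L = 0, M = 0, N = 5*sqrt(26)*u^2/(26*Abs(u)), assemble
  H = (EN − 2FM + GL) / (2(EG − F²)) = 5*sqrt(26)/(52*Abs(u)).
At (u, v) = (5/2, -pi/6): H = sqrt(26)/26.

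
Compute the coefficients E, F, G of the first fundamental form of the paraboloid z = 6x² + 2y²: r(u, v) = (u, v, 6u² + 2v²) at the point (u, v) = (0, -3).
E = 1;  F = 0;  G = 145

Partials: r_u = (1, 0, 12*u), r_v = (0, 1, 4*v). As functions of (u, v):
  E = r_u · r_u = 144*u^2 + 1,
  F = r_u · r_v = 48*u*v,
  G = r_v · r_v = 16*v^2 + 1.
Evaluating at (u, v) = (0, -3): E = 1, F = 0, G = 145.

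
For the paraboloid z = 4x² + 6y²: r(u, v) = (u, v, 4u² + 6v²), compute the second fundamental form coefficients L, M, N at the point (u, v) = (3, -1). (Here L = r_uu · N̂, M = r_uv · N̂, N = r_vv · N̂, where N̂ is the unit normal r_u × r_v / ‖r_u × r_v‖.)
L = 8*sqrt(721)/721;  M = 0;  N = 12*sqrt(721)/721

Compute the unit normal N̂(u, v) = (-8*u/sqrt(64*u^2 + 144*v^2 + 1), -12*v/sqrt(64*u^2 + 144*v^2 + 1), 1/sqrt(64*u^2 + 144*v^2 + 1)), and the second partials r_uu, r_uv, r_vv. Take dot products:
  L(u, v) = r_uu · N̂ = 8/sqrt(64*u^2 + 144*v^2 + 1),
  M(u, v) = r_uv · N̂ = 0,
  N(u, v) = r_vv · N̂ = 12/sqrt(64*u^2 + 144*v^2 + 1).
Evaluating at (u, v) = (3, -1):
  L = 8*sqrt(721)/721, M = 0, N = 12*sqrt(721)/721.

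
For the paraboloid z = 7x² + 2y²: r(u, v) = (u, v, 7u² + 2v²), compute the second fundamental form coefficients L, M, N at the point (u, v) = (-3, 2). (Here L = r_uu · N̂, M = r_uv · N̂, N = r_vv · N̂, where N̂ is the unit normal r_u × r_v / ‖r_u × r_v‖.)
L = 14*sqrt(1829)/1829;  M = 0;  N = 4*sqrt(1829)/1829

Compute the unit normal N̂(u, v) = (-14*u/sqrt(196*u^2 + 16*v^2 + 1), -4*v/sqrt(196*u^2 + 16*v^2 + 1), 1/sqrt(196*u^2 + 16*v^2 + 1)), and the second partials r_uu, r_uv, r_vv. Take dot products:
  L(u, v) = r_uu · N̂ = 14/sqrt(196*u^2 + 16*v^2 + 1),
  M(u, v) = r_uv · N̂ = 0,
  N(u, v) = r_vv · N̂ = 4/sqrt(196*u^2 + 16*v^2 + 1).
Evaluating at (u, v) = (-3, 2):
  L = 14*sqrt(1829)/1829, M = 0, N = 4*sqrt(1829)/1829.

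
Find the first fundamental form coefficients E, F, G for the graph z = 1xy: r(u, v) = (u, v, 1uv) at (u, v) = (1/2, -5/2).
E = 29/4;  F = -5/4;  G = 5/4

Partials: r_u = (1, 0, v), r_v = (0, 1, u). As functions of (u, v):
  E = r_u · r_u = v^2 + 1,
  F = r_u · r_v = u*v,
  G = r_v · r_v = u^2 + 1.
Evaluating at (u, v) = (1/2, -5/2): E = 29/4, F = -5/4, G = 5/4.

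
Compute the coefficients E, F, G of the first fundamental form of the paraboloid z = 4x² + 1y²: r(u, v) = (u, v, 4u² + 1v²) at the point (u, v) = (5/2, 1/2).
E = 401;  F = 20;  G = 2

Partials: r_u = (1, 0, 8*u), r_v = (0, 1, 2*v). As functions of (u, v):
  E = r_u · r_u = 64*u^2 + 1,
  F = r_u · r_v = 16*u*v,
  G = r_v · r_v = 4*v^2 + 1.
Evaluating at (u, v) = (5/2, 1/2): E = 401, F = 20, G = 2.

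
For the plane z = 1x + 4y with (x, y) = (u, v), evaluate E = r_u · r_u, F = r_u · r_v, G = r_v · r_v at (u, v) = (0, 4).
E = 2;  F = 4;  G = 17

Partials: r_u = (1, 0, 1), r_v = (0, 1, 4). As functions of (u, v):
  E = r_u · r_u = 2,
  F = r_u · r_v = 4,
  G = r_v · r_v = 17.
Evaluating at (u, v) = (0, 4): E = 2, F = 4, G = 17.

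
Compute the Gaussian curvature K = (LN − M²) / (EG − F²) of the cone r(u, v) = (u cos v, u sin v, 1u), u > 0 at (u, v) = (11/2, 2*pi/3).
K = 0

Coefficients of the first fundamental form: E = 2, F = 0, G = u^2.
Coefficients of the second fundamental form: L = 0, M = 0, N = sqrt(2)*u^2/(2*Abs(u)).
Assemble K = (LN − M²)/(EG − F²) = 0. At (u, v) = (11/2, 2*pi/3): K = 0.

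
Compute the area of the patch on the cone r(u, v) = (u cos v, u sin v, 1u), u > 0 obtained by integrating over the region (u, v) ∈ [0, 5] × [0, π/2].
Area = 25*sqrt(2)*pi/4

Area = ∫∫ √(EG − F²) du dv with √(EG − F²) = sqrt(2)*Abs(u). Integrating over [0, 5] × [0, π/2] gives 25*sqrt(2)*pi/4.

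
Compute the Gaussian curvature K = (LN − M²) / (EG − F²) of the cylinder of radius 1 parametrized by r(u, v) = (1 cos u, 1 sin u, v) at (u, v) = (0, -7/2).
K = 0

Coefficients of the first fundamental form: E = 1, F = 0, G = 1.
Coefficients of the second fundamental form: L = -1, M = 0, N = 0.
Assemble K = (LN − M²)/(EG − F²) = 0. At (u, v) = (0, -7/2): K = 0.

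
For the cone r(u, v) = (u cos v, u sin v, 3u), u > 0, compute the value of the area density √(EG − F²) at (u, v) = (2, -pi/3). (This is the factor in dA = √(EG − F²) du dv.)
√(EG − F²)|_{(2, -pi/3)} = 2*sqrt(10)

E = 10, F = 0, G = u^2, so EG − F² = 10*u^2. Taking the positive square root: √(EG − F²) = sqrt(10)*Abs(u). At (u, v) = (2, -pi/3): 2*sqrt(10).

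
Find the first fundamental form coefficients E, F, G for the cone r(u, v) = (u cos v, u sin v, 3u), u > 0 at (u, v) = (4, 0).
E = 10;  F = 0;  G = 16

Partials: r_u = (cos(v), sin(v), 3), r_v = (-u*sin(v), u*cos(v), 0). As functions of (u, v):
  E = r_u · r_u = 10,
  F = r_u · r_v = 0,
  G = r_v · r_v = u^2.
Evaluating at (u, v) = (4, 0): E = 10, F = 0, G = 16.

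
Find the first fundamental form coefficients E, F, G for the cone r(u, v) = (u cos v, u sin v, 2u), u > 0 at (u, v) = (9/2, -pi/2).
E = 5;  F = 0;  G = 81/4

Partials: r_u = (cos(v), sin(v), 2), r_v = (-u*sin(v), u*cos(v), 0). As functions of (u, v):
  E = r_u · r_u = 5,
  F = r_u · r_v = 0,
  G = r_v · r_v = u^2.
Evaluating at (u, v) = (9/2, -pi/2): E = 5, F = 0, G = 81/4.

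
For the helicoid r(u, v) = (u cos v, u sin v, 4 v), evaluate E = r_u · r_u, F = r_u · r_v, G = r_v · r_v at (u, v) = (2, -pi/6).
E = 1;  F = 0;  G = 20

Partials: r_u = (cos(v), sin(v), 0), r_v = (-u*sin(v), u*cos(v), 4). As functions of (u, v):
  E = r_u · r_u = 1,
  F = r_u · r_v = 0,
  G = r_v · r_v = u^2 + 16.
Evaluating at (u, v) = (2, -pi/6): E = 1, F = 0, G = 20.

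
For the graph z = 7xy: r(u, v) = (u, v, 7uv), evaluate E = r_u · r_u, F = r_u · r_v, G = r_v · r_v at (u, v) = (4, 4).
E = 785;  F = 784;  G = 785

Partials: r_u = (1, 0, 7*v), r_v = (0, 1, 7*u). As functions of (u, v):
  E = r_u · r_u = 49*v^2 + 1,
  F = r_u · r_v = 49*u*v,
  G = r_v · r_v = 49*u^2 + 1.
Evaluating at (u, v) = (4, 4): E = 785, F = 784, G = 785.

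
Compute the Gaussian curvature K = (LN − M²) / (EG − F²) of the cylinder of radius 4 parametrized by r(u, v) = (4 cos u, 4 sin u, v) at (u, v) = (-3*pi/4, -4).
K = 0

Coefficients of the first fundamental form: E = 16, F = 0, G = 1.
Coefficients of the second fundamental form: L = -4, M = 0, N = 0.
Assemble K = (LN − M²)/(EG − F²) = 0. At (u, v) = (-3*pi/4, -4): K = 0.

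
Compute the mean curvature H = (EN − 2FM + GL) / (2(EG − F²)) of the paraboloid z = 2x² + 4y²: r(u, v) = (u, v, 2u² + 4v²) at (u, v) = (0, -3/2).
H = 294*sqrt(145)/21025

With E = 16*u^2 + 1, F = 32*u*v, G = 64*v^2 + 1, L = 4/sqrt(16*u^2 + 64*v^2 + 1), M = 0, N = 8/sqrt(16*u^2 + 64*v^2 + 1), assemble
  H = (EN − 2FM + GL) / (2(EG − F²)) = 2*(32*u^2 + 64*v^2 + 3)/(16*u^2 + 64*v^2 + 1)^(3/2).
At (u, v) = (0, -3/2): H = 294*sqrt(145)/21025.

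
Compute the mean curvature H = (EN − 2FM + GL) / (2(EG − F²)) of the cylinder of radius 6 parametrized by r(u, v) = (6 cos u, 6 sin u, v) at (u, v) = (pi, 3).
H = -1/12

With E = 36, F = 0, G = 1, L = -6, M = 0, N = 0, assemble
  H = (EN − 2FM + GL) / (2(EG − F²)) = -1/12.
At (u, v) = (pi, 3): H = -1/12.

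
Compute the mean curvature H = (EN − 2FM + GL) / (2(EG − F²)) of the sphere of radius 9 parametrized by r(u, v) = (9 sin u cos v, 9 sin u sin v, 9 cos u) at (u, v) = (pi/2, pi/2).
H = -1/9

With E = 81, F = 0, G = 81*sin(u)^2, L = -9*sin(u)/Abs(sin(u)), M = 0, N = -9*sin(u)^3/Abs(sin(u)), assemble
  H = (EN − 2FM + GL) / (2(EG − F²)) = -sin(u)/(9*Abs(sin(u))).
At (u, v) = (pi/2, pi/2): H = -1/9.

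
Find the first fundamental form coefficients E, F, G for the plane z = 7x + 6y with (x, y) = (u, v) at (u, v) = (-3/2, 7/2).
E = 50;  F = 42;  G = 37

Partials: r_u = (1, 0, 7), r_v = (0, 1, 6). As functions of (u, v):
  E = r_u · r_u = 50,
  F = r_u · r_v = 42,
  G = r_v · r_v = 37.
Evaluating at (u, v) = (-3/2, 7/2): E = 50, F = 42, G = 37.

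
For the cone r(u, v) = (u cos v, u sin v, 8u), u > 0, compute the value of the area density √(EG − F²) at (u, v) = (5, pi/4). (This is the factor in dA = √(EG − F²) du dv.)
√(EG − F²)|_{(5, pi/4)} = 5*sqrt(65)

E = 65, F = 0, G = u^2, so EG − F² = 65*u^2. Taking the positive square root: √(EG − F²) = sqrt(65)*Abs(u). At (u, v) = (5, pi/4): 5*sqrt(65).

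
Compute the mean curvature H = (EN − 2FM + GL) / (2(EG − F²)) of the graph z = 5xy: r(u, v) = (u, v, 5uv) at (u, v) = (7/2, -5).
H = 17500*sqrt(3729)/13905441

With E = 25*v^2 + 1, F = 25*u*v, G = 25*u^2 + 1, L = 0, M = 5/sqrt(25*u^2 + 25*v^2 + 1), N = 0, assemble
  H = (EN − 2FM + GL) / (2(EG − F²)) = -125*u*v/(25*u^2 + 25*v^2 + 1)^(3/2).
At (u, v) = (7/2, -5): H = 17500*sqrt(3729)/13905441.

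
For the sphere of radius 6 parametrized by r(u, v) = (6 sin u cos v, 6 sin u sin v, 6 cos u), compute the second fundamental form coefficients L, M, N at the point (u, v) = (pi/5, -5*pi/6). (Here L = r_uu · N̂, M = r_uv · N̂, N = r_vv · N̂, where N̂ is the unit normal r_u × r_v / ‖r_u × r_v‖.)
L = -6;  M = 0;  N = -15/4 + 3*sqrt(5)/4

Compute the unit normal N̂(u, v) = (sin(u)^2*cos(v)/Abs(sin(u)), sin(u)^2*sin(v)/Abs(sin(u)), sin(2*u)/(2*Abs(sin(u)))), and the second partials r_uu, r_uv, r_vv. Take dot products:
  L(u, v) = r_uu · N̂ = -6*sin(u)/Abs(sin(u)),
  M(u, v) = r_uv · N̂ = 0,
  N(u, v) = r_vv · N̂ = -6*sin(u)^3/Abs(sin(u)).
Evaluating at (u, v) = (pi/5, -5*pi/6):
  L = -6, M = 0, N = -15/4 + 3*sqrt(5)/4.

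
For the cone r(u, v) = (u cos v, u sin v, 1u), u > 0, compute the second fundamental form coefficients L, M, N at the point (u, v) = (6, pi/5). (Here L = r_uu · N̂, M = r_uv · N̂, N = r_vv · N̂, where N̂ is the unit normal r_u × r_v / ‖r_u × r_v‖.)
L = 0;  M = 0;  N = 3*sqrt(2)

Compute the unit normal N̂(u, v) = (-sqrt(2)*u*cos(v)/(2*Abs(u)), -sqrt(2)*u*sin(v)/(2*Abs(u)), sqrt(2)*u/(2*Abs(u))), and the second partials r_uu, r_uv, r_vv. Take dot products:
  L(u, v) = r_uu · N̂ = 0,
  M(u, v) = r_uv · N̂ = 0,
  N(u, v) = r_vv · N̂ = sqrt(2)*u^2/(2*Abs(u)).
Evaluating at (u, v) = (6, pi/5):
  L = 0, M = 0, N = 3*sqrt(2).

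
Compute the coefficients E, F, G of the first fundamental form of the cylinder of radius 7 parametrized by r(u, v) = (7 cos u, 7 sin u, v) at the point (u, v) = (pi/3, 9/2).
E = 49;  F = 0;  G = 1

Partials: r_u = (-7*sin(u), 7*cos(u), 0), r_v = (0, 0, 1). As functions of (u, v):
  E = r_u · r_u = 49,
  F = r_u · r_v = 0,
  G = r_v · r_v = 1.
Evaluating at (u, v) = (pi/3, 9/2): E = 49, F = 0, G = 1.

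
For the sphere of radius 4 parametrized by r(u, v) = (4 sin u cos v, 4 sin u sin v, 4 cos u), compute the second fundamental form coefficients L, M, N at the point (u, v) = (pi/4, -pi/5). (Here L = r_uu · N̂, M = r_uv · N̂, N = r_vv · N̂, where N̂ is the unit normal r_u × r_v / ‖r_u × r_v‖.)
L = -4;  M = 0;  N = -2

Compute the unit normal N̂(u, v) = (sin(u)^2*cos(v)/Abs(sin(u)), sin(u)^2*sin(v)/Abs(sin(u)), sin(2*u)/(2*Abs(sin(u)))), and the second partials r_uu, r_uv, r_vv. Take dot products:
  L(u, v) = r_uu · N̂ = -4*sin(u)/Abs(sin(u)),
  M(u, v) = r_uv · N̂ = 0,
  N(u, v) = r_vv · N̂ = -4*sin(u)^3/Abs(sin(u)).
Evaluating at (u, v) = (pi/4, -pi/5):
  L = -4, M = 0, N = -2.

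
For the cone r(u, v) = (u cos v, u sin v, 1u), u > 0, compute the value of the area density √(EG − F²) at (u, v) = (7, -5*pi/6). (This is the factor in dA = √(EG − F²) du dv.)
√(EG − F²)|_{(7, -5*pi/6)} = 7*sqrt(2)

E = 2, F = 0, G = u^2, so EG − F² = 2*u^2. Taking the positive square root: √(EG − F²) = sqrt(2)*Abs(u). At (u, v) = (7, -5*pi/6): 7*sqrt(2).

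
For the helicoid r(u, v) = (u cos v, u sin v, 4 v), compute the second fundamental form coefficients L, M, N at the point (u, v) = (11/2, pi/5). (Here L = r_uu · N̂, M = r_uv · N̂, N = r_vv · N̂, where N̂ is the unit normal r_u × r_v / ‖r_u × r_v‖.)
L = 0;  M = -8*sqrt(185)/185;  N = 0

Compute the unit normal N̂(u, v) = (4*sin(v)/sqrt(u^2 + 16), -4*cos(v)/sqrt(u^2 + 16), u/sqrt(u^2 + 16)), and the second partials r_uu, r_uv, r_vv. Take dot products:
  L(u, v) = r_uu · N̂ = 0,
  M(u, v) = r_uv · N̂ = -4/sqrt(u^2 + 16),
  N(u, v) = r_vv · N̂ = 0.
Evaluating at (u, v) = (11/2, pi/5):
  L = 0, M = -8*sqrt(185)/185, N = 0.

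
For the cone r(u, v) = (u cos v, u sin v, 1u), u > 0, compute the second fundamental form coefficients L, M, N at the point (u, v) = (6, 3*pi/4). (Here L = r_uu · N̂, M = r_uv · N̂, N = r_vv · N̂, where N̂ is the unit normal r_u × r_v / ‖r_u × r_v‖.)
L = 0;  M = 0;  N = 3*sqrt(2)

Compute the unit normal N̂(u, v) = (-sqrt(2)*u*cos(v)/(2*Abs(u)), -sqrt(2)*u*sin(v)/(2*Abs(u)), sqrt(2)*u/(2*Abs(u))), and the second partials r_uu, r_uv, r_vv. Take dot products:
  L(u, v) = r_uu · N̂ = 0,
  M(u, v) = r_uv · N̂ = 0,
  N(u, v) = r_vv · N̂ = sqrt(2)*u^2/(2*Abs(u)).
Evaluating at (u, v) = (6, 3*pi/4):
  L = 0, M = 0, N = 3*sqrt(2).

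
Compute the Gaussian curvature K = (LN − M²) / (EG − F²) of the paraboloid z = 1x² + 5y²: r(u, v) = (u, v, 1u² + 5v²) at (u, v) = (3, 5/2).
K = 5/109561

Coefficients of the first fundamental form: E = 4*u^2 + 1, F = 20*u*v, G = 100*v^2 + 1.
Coefficients of the second fundamental form: L = 2/sqrt(4*u^2 + 100*v^2 + 1), M = 0, N = 10/sqrt(4*u^2 + 100*v^2 + 1).
Assemble K = (LN − M²)/(EG − F²) = 20/(16*u^4 + 800*u^2*v^2 + 8*u^2 + 10000*v^4 + 200*v^2 + 1). At (u, v) = (3, 5/2): K = 5/109561.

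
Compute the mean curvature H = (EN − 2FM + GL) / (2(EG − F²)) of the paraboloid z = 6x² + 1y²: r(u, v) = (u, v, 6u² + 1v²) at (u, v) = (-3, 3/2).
H = 1357*sqrt(1306)/1705636

With E = 144*u^2 + 1, F = 24*u*v, G = 4*v^2 + 1, L = 12/sqrt(144*u^2 + 4*v^2 + 1), M = 0, N = 2/sqrt(144*u^2 + 4*v^2 + 1), assemble
  H = (EN − 2FM + GL) / (2(EG − F²)) = (144*u^2 + 24*v^2 + 7)/(144*u^2 + 4*v^2 + 1)^(3/2).
At (u, v) = (-3, 3/2): H = 1357*sqrt(1306)/1705636.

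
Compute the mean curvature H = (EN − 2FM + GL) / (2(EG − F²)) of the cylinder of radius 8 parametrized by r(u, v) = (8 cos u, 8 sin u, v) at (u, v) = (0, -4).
H = -1/16

With E = 64, F = 0, G = 1, L = -8, M = 0, N = 0, assemble
  H = (EN − 2FM + GL) / (2(EG − F²)) = -1/16.
At (u, v) = (0, -4): H = -1/16.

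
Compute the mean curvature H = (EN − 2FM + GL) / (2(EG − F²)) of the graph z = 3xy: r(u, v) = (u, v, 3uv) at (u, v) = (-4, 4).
H = 432/4913

With E = 9*v^2 + 1, F = 9*u*v, G = 9*u^2 + 1, L = 0, M = 3/sqrt(9*u^2 + 9*v^2 + 1), N = 0, assemble
  H = (EN − 2FM + GL) / (2(EG − F²)) = -27*u*v/(9*u^2 + 9*v^2 + 1)^(3/2).
At (u, v) = (-4, 4): H = 432/4913.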